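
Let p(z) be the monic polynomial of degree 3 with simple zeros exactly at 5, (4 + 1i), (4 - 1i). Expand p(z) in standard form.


The polynomial is p(z) = ∏_{α ∈ S} (z − α), where S = {5, (4 + 1i), (4 - 1i)}.
Expanding the product yields: p(z) = z^3 -13·z^2 + 57·z -85.
Note conjugate pairs combine to real quadratics: (z − (4+1i))(z − (4−1i)) = z² − 8z + 17.
The resulting polynomial has degree 3 and real coefficients as required.

p(z) = z^3 -13·z^2 + 57·z -85.


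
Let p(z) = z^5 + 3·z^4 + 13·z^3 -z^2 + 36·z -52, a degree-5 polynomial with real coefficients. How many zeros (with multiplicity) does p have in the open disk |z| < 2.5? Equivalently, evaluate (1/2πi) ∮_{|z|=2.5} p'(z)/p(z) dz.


The zeros of p are: 1, (-2 + 3i), (-2 - 3i), (0 + 2i), (0 - 2i).
Their magnitudes are: 1, 3.606, 3.606, 2, 2.
Zeros with |z| < R = 2.5: 1, (0 + 2i), (0 - 2i).
Count = 3.
By the argument principle, (1/2πi) ∮_{|z|=R} p'(z)/p(z) dz equals exactly this count.

Number of zeros inside |z| < 2.5: 3.


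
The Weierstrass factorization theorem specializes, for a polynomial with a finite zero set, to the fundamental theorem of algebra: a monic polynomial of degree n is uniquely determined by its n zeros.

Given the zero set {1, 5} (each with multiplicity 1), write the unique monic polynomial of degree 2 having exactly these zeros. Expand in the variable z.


The polynomial is p(z) = ∏_{α ∈ S} (z − α), where S = {1, 5}.
Expanding the product yields: p(z) = z^2 -6·z + 5.
The resulting polynomial has degree 2 and real coefficients as required.

p(z) = z^2 -6·z + 5.


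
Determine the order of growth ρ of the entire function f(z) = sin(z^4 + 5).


Write sin(w) = (e^{iw} ± e^{−iw})/(2 or 2i), so |sin(w)| ≤ e^{|w|}. With w = z^4 + 5, |w| ≤ 1r^4 + 5 on |z|=r, giving M(r) ≤ e^{1r^4 + 5} and ρ ≤ 4. For the lower bound, choose z on |z|=r with 1z^4 purely imaginary of modulus 1r^4; then |sin(z^4 + 5)| grows like e^{1r^4}/2, so ρ ≥ 4. Hence ρ = 4.
Therefore ρ = 4.

Order ρ = 4.


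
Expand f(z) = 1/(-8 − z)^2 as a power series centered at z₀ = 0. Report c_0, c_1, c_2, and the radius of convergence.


Let w = z − z₀, so z = z₀ + w.
Then -8 − z = -8 − (z₀ + w) = (-8 − z₀) − w = -8 − w.
f(z) = 1/(-8 − w)^2 = (1/(-8)^2) · (1 − w/(-8))^{−2}.
By the binomial series (1−u)^{−2} = Σ_{n≥0} C(n+1, 1) u^n for |u|<1, with u = w/(-8):
  c_n = C(n+1, 1) / (-8)^(n+2).
  c_0 = 1/(-8)^2 = 1/64.
  c_1 = 2/(-8)^3 = -1/256.
  c_2 = 3/(-8)^4 = 3/4096.
The series is valid for |w/d| < 1, i.e. |z − z₀| < |d|.
Radius of convergence: R = |-8 − z₀| = |-8| = 8 (distance from z₀ to the singularity z = -8).

c_0 = 1/64, c_1 = -1/256, c_2 = 3/4096; R = 8.


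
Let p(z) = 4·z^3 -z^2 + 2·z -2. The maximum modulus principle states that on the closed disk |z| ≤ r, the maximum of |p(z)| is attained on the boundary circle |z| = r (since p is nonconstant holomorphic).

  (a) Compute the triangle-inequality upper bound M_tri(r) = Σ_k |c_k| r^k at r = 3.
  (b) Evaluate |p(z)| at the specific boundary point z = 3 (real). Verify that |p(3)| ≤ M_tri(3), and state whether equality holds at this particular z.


Coefficients: c_0 = -2, c_1 = 2, c_2 = -1, c_3 = 4. Radius r = 3.
Part (a). Triangle bound: M_tri(r) = Σ_k |c_k| r^k
  = |-2|·3^0 + |2|·3^1 + |-1|·3^2 + |4|·3^3
  = 2 + 6 + 9 + 108 = 125.
This bounds M(r) := max_{|z|=r} |p(z)| from above; equality holds iff all terms c_k z^k can be made to align in phase at a single z on |z|=r.
Part (b). At z = 3 (real, on the circle |z| = r):
  p(3) = (-2)·3^0 + (2)·3^1 + (-1)·3^2 + (4)·3^3 = 103.
  |p(3)| = 103.
Check: |p(3)| = 103 ≤ 125 = M_tri(3). ✓ Equality does not hold at z = 3 (the coefficients have mixed signs, so the terms do not all align in phase there).

M_tri(3) = 125; |p(3)| = 103; equality at z=3: no.


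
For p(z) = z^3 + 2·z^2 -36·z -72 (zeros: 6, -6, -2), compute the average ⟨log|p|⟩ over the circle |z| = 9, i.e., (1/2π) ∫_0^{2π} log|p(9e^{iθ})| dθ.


Zeros: -6, -2, 6; r = 9.
Inside |z| < r: -6, -2, 6. Outside (|z| ≥ r): ∅.
p(0) = -72, so log|p(0)| = log(72) = 4.2767.
Apply Jensen: I(r) = log|p(0)| + Σ_k log(r/|z_k|), summed over zeros inside |z| < r.
  log(r/|z_k|) for z_k = 6: log(9/6) = 0.4055
  log(r/|z_k|) for z_k = -6: log(9/6) = 0.4055
  log(r/|z_k|) for z_k = -2: log(9/2) = 1.5041
Sum over inside zeros: 2.3150.
I(r) = log|p(0)| + (inside sum) = 4.2767 + 2.3150 = 6.5917.
Closed form (all zeros inside, monic): I(r) = n·log(r) = 3·log(9) = 6.5917. ✓

I(r) ≈ 6.5917.


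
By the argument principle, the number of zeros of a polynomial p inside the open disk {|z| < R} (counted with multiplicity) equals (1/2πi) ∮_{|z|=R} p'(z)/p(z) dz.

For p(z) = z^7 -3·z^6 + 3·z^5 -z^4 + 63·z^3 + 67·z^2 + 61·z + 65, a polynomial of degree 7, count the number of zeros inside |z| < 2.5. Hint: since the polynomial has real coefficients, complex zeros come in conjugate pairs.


The zeros of p are: (0 + 1i), (0 - 1i), -1, (3 + 2i), (3 - 2i), (-1 + 2i), (-1 - 2i).
Their magnitudes are: 1, 1, 1, 3.606, 3.606, 2.236, 2.236.
Zeros with |z| < R = 2.5: (0 + 1i), (0 - 1i), -1, (-1 + 2i), (-1 - 2i).
Count = 5.
By the argument principle, (1/2πi) ∮_{|z|=R} p'(z)/p(z) dz equals exactly this count.

Number of zeros inside |z| < 2.5: 5.


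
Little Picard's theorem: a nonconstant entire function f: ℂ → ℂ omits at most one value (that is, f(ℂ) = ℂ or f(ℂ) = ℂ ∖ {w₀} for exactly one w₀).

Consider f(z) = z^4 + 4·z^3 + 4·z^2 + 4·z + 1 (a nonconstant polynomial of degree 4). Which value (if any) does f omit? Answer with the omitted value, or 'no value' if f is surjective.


Little Picard bounds the complement of f(ℂ) to at most one point.
For every w ∈ ℂ, the equation p(z) − w = 0 is a nonconstant polynomial in z and hence has at least one root by the fundamental theorem of algebra. So p is surjective onto ℂ, omitting no value.

Omitted value: no value.


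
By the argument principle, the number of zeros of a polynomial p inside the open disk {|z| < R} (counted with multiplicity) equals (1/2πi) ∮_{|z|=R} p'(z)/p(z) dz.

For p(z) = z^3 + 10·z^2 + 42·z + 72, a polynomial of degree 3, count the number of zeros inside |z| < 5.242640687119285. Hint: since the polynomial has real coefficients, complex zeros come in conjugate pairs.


The zeros of p are: -4, (-3 + 3i), (-3 - 3i).
Their magnitudes are: 4, 4.243, 4.243.
Zeros with |z| < R = 5.242640687119285: -4, (-3 + 3i), (-3 - 3i).
Count = 3.
By the argument principle, (1/2πi) ∮_{|z|=R} p'(z)/p(z) dz equals exactly this count.

Number of zeros inside |z| < 5.242640687119285: 3.


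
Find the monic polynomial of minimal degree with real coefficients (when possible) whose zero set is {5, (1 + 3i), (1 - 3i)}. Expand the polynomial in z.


The polynomial is p(z) = ∏_{α ∈ S} (z − α), where S = {5, (1 + 3i), (1 - 3i)}.
Expanding the product yields: p(z) = z^3 -7·z^2 + 20·z -50.
Note conjugate pairs combine to real quadratics: (z − (1+3i))(z − (1−3i)) = z² − 2z + 10.
The resulting polynomial has degree 3 and real coefficients as required.

p(z) = z^3 -7·z^2 + 20·z -50.


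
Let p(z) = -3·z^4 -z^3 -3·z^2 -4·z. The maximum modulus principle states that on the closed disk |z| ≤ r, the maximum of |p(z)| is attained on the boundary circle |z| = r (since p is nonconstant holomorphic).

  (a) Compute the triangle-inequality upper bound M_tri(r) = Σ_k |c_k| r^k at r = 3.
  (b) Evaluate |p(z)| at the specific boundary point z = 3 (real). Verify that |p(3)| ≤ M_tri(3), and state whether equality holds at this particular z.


Coefficients: c_0 = 0, c_1 = -4, c_2 = -3, c_3 = -1, c_4 = -3. Radius r = 3.
Part (a). Triangle bound: M_tri(r) = Σ_k |c_k| r^k
  = |0|·3^0 + |-4|·3^1 + |-3|·3^2 + |-1|·3^3 + |-3|·3^4
  = 0 + 12 + 27 + 27 + 243 = 309.
This bounds M(r) := max_{|z|=r} |p(z)| from above; equality holds iff all terms c_k z^k can be made to align in phase at a single z on |z|=r.
Part (b). At z = 3 (real, on the circle |z| = r):
  p(3) = (0)·3^0 + (-4)·3^1 + (-3)·3^2 + (-1)·3^3 + (-3)·3^4 = -309.
  |p(3)| = 309.
Since all nonzero coefficients share the same sign, |p(3)| = 309 = M_tri(3); the triangle bound is attained at z = 3, so in fact M(r) = 309.

M_tri(3) = 309; |p(3)| = 309; equality at z=3: yes.


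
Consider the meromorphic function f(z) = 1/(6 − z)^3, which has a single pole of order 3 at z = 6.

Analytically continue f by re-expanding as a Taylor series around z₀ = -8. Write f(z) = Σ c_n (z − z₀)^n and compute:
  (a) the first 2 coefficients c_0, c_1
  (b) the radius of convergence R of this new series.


Let w = z − z₀, so z = z₀ + w.
Then 6 − z = 6 − (z₀ + w) = (6 − z₀) − w = 14 − w.
f(z) = 1/(14 − w)^3 = (1/(14)^3) · (1 − w/(14))^{−3}.
By the binomial series (1−u)^{−3} = Σ_{n≥0} C(n+2, 2) u^n for |u|<1, with u = w/(14):
  c_n = C(n+2, 2) / (14)^(n+3).
  c_0 = 1/(14)^3 = 1/2744.
  c_1 = 3/(14)^4 = 3/38416.
The series is valid for |w/d| < 1, i.e. |z − z₀| < |d|.
Radius of convergence: R = |6 − z₀| = |14| = 14 (distance from z₀ to the singularity z = 6).

c_0 = 1/2744, c_1 = 3/38416; R = 14.


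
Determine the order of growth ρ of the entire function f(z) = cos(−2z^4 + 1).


Write cos(w) = (e^{iw} ± e^{−iw})/(2 or 2i), so |cos(w)| ≤ e^{|w|}. With w = −2z^4 + 1, |w| ≤ 2r^4 + 1 on |z|=r, giving M(r) ≤ e^{2r^4 + 1} and ρ ≤ 4. For the lower bound, choose z on |z|=r with -2z^4 purely imaginary of modulus 2r^4; then |cos(−2z^4 + 1)| grows like e^{2r^4}/2, so ρ ≥ 4. Hence ρ = 4.
Therefore ρ = 4.

Order ρ = 4.


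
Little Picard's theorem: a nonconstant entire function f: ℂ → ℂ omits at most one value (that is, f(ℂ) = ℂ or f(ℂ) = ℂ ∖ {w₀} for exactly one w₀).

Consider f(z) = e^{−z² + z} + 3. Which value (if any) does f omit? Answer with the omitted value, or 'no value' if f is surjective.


Little Picard bounds the complement of f(ℂ) to at most one point.
The exponent g(z) = −z² + z is a nonconstant polynomial, hence surjective onto ℂ. So e^{g(z)} takes every value in {e^w : w ∈ ℂ} = ℂ ∖ {0}. Adding 3 shifts the range to ℂ ∖ {3}. f omits exactly 3.

Omitted value: 3.


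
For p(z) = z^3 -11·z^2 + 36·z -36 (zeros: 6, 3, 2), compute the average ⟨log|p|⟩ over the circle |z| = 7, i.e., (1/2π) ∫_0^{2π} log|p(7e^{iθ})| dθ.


Zeros: 2, 3, 6; r = 7.
Inside |z| < r: 2, 3, 6. Outside (|z| ≥ r): ∅.
p(0) = -36, so log|p(0)| = log(36) = 3.5835.
Apply Jensen: I(r) = log|p(0)| + Σ_k log(r/|z_k|), summed over zeros inside |z| < r.
  log(r/|z_k|) for z_k = 6: log(7/6) = 0.1542
  log(r/|z_k|) for z_k = 3: log(7/3) = 0.8473
  log(r/|z_k|) for z_k = 2: log(7/2) = 1.2528
Sum over inside zeros: 2.2542.
I(r) = log|p(0)| + (inside sum) = 3.5835 + 2.2542 = 5.8377.
Closed form (all zeros inside, monic): I(r) = n·log(r) = 3·log(7) = 5.8377. ✓

I(r) ≈ 5.8377.


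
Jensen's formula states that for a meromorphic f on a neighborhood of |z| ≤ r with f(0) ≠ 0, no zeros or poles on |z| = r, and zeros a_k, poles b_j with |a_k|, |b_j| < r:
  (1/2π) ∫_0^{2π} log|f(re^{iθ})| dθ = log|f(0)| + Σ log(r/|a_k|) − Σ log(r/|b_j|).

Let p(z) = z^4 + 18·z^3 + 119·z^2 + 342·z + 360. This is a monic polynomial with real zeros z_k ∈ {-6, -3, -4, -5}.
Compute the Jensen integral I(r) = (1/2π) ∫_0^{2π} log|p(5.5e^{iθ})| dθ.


Zeros: -6, -5, -4, -3; r = 5.5.
Inside |z| < r: -5, -4, -3. Outside (|z| ≥ r): -6.
p(0) = 360, so log|p(0)| = log(360) = 5.8861.
Apply Jensen: I(r) = log|p(0)| + Σ_k log(r/|z_k|), summed over zeros inside |z| < r.
  log(r/|z_k|) for z_k = -3: log(5.5/3) = 0.6061
  log(r/|z_k|) for z_k = -4: log(5.5/4) = 0.3185
  log(r/|z_k|) for z_k = -5: log(5.5/5) = 0.0953
  Outside zeros (-6) contribute nothing to the Jensen sum.
Sum over inside zeros: 1.0199.
I(r) = log|p(0)| + (inside sum) = 5.8861 + 1.0199 = 6.9060.
Note: since some zeros are outside |z| ≤ r, the simplified n·log(r) form does NOT apply — only the inside zeros contribute.

I(r) ≈ 6.9060.


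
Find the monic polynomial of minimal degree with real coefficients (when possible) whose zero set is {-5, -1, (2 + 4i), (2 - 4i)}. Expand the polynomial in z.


The polynomial is p(z) = ∏_{α ∈ S} (z − α), where S = {-5, -1, (2 + 4i), (2 - 4i)}.
Expanding the product yields: p(z) = z^4 + 2·z^3 + z^2 + 100·z + 100.
Note conjugate pairs combine to real quadratics: (z − (2+4i))(z − (2−4i)) = z² − 4z + 20.
The resulting polynomial has degree 4 and real coefficients as required.

p(z) = z^4 + 2·z^3 + z^2 + 100·z + 100.


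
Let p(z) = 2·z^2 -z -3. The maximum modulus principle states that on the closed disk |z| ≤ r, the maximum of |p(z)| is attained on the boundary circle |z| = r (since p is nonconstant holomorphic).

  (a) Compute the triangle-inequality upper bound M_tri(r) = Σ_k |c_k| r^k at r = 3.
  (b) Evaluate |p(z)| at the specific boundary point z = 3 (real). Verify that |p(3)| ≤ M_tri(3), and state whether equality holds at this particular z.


Coefficients: c_0 = -3, c_1 = -1, c_2 = 2. Radius r = 3.
Part (a). Triangle bound: M_tri(r) = Σ_k |c_k| r^k
  = |-3|·3^0 + |-1|·3^1 + |2|·3^2
  = 3 + 3 + 18 = 24.
This bounds M(r) := max_{|z|=r} |p(z)| from above; equality holds iff all terms c_k z^k can be made to align in phase at a single z on |z|=r.
Part (b). At z = 3 (real, on the circle |z| = r):
  p(3) = (-3)·3^0 + (-1)·3^1 + (2)·3^2 = 12.
  |p(3)| = 12.
Check: |p(3)| = 12 ≤ 24 = M_tri(3). ✓ Equality does not hold at z = 3 (the coefficients have mixed signs, so the terms do not all align in phase there).

M_tri(3) = 24; |p(3)| = 12; equality at z=3: no.


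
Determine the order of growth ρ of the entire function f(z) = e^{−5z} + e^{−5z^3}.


Each summand is entire of order 1 and 3 respectively (as in the single-exponential case). The order of a sum is at most the max of the orders, so ρ ≤ 3. For the lower bound: on |z|=r choose arg z so that -5z^3 is real positive; then |e^{-5z^3}| = e^{5r^3} while |e^{-5z}| ≤ e^{5r^1} = o(e^{5r^3}). So |f| ≥ e^{5r^3}(1 − o(1)) and ρ ≥ 3. Hence ρ = max(1, 3) = 3.
Therefore ρ = 3.

Order ρ = 3.


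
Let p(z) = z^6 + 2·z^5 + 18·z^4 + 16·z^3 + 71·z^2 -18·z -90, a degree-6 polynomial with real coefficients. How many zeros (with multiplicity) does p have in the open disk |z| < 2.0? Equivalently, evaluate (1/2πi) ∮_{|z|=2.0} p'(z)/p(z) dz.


The zeros of p are: -1, 1, (0 + 3i), (0 - 3i), (-1 + 3i), (-1 - 3i).
Their magnitudes are: 1, 1, 3, 3, 3.162, 3.162.
Zeros with |z| < R = 2.0: -1, 1.
Count = 2.
By the argument principle, (1/2πi) ∮_{|z|=R} p'(z)/p(z) dz equals exactly this count.

Number of zeros inside |z| < 2.0: 2.


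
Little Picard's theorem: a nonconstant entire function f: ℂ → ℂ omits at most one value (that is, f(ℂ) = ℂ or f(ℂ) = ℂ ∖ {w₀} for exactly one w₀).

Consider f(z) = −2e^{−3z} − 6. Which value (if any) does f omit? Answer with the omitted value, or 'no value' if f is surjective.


Little Picard bounds the complement of f(ℂ) to at most one point.
e^{−3z} is never zero on ℂ, so -2·e^{−3z} takes every value in ℂ ∖ {0}. Adding -6 shifts the range to ℂ ∖ {-6}. Thus f omits exactly the value -6.

Omitted value: -6.


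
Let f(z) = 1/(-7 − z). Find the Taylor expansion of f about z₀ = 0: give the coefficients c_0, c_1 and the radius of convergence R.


Let w = z − z₀, so z = z₀ + w.
Then -7 − z = -7 − (z₀ + w) = (-7 − z₀) − w = -7 − w.
f(z) = 1/(-7 − w) = (1/(-7)) · 1/(1 − w/(-7)) = Σ_{n≥0} w^n / (-7)^(n+1).
So c_n = 1/(-7)^(n+1):
  c_0 = 1/(-7)^1 = -1/7.
  c_1 = 1/(-7)^2 = 1/49.
The series is valid for |w/d| < 1, i.e. |z − z₀| < |d|.
Radius of convergence: R = |-7 − z₀| = |-7| = 7 (distance from z₀ to the singularity z = -7).

c_0 = -1/7, c_1 = 1/49; R = 7.


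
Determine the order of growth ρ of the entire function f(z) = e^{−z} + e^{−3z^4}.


Each summand is entire of order 1 and 4 respectively (as in the single-exponential case). The order of a sum is at most the max of the orders, so ρ ≤ 4. For the lower bound: on |z|=r choose arg z so that -3z^4 is real positive; then |e^{-3z^4}| = e^{3r^4} while |e^{-1z}| ≤ e^{1r^1} = o(e^{3r^4}). So |f| ≥ e^{3r^4}(1 − o(1)) and ρ ≥ 4. Hence ρ = max(1, 4) = 4.
Therefore ρ = 4.

Order ρ = 4.


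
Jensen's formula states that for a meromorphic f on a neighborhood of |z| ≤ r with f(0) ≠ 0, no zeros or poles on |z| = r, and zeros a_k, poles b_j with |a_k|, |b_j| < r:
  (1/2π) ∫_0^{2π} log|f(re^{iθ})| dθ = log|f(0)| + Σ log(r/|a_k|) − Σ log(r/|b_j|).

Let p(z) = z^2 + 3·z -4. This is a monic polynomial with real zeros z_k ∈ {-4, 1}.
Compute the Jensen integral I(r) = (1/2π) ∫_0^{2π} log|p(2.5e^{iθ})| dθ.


Zeros: -4, 1; r = 2.5.
Inside |z| < r: 1. Outside (|z| ≥ r): -4.
p(0) = -4, so log|p(0)| = log(4) = 1.3863.
Apply Jensen: I(r) = log|p(0)| + Σ_k log(r/|z_k|), summed over zeros inside |z| < r.
  log(r/|z_k|) for z_k = 1: log(2.5/1) = 0.9163
  Outside zeros (-4) contribute nothing to the Jensen sum.
Sum over inside zeros: 0.9163.
I(r) = log|p(0)| + (inside sum) = 1.3863 + 0.9163 = 2.3026.
Note: since some zeros are outside |z| ≤ r, the simplified n·log(r) form does NOT apply — only the inside zeros contribute.

I(r) ≈ 2.3026.


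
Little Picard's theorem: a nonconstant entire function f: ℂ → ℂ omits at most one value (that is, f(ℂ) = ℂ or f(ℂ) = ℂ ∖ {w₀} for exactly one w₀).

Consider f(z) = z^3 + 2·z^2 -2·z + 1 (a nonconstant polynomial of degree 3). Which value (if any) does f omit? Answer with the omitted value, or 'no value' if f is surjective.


Little Picard bounds the complement of f(ℂ) to at most one point.
For every w ∈ ℂ, the equation p(z) − w = 0 is a nonconstant polynomial in z and hence has at least one root by the fundamental theorem of algebra. So p is surjective onto ℂ, omitting no value.

Omitted value: no value.


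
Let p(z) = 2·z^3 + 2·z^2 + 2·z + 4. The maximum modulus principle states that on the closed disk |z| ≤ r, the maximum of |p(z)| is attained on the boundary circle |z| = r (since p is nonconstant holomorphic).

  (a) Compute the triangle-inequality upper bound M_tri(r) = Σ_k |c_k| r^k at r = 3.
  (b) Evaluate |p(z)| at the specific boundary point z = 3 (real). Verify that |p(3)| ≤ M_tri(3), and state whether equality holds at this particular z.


Coefficients: c_0 = 4, c_1 = 2, c_2 = 2, c_3 = 2. Radius r = 3.
Part (a). Triangle bound: M_tri(r) = Σ_k |c_k| r^k
  = |4|·3^0 + |2|·3^1 + |2|·3^2 + |2|·3^3
  = 4 + 6 + 18 + 54 = 82.
This bounds M(r) := max_{|z|=r} |p(z)| from above; equality holds iff all terms c_k z^k can be made to align in phase at a single z on |z|=r.
Part (b). At z = 3 (real, on the circle |z| = r):
  p(3) = (4)·3^0 + (2)·3^1 + (2)·3^2 + (2)·3^3 = 82.
  |p(3)| = 82.
Since all nonzero coefficients share the same sign, |p(3)| = 82 = M_tri(3); the triangle bound is attained at z = 3, so in fact M(r) = 82.

M_tri(3) = 82; |p(3)| = 82; equality at z=3: yes.


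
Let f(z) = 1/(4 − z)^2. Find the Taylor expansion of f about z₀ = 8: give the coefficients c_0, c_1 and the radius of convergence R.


Let w = z − z₀, so z = z₀ + w.
Then 4 − z = 4 − (z₀ + w) = (4 − z₀) − w = -4 − w.
f(z) = 1/(-4 − w)^2 = (1/(-4)^2) · (1 − w/(-4))^{−2}.
By the binomial series (1−u)^{−2} = Σ_{n≥0} C(n+1, 1) u^n for |u|<1, with u = w/(-4):
  c_n = C(n+1, 1) / (-4)^(n+2).
  c_0 = 1/(-4)^2 = 1/16.
  c_1 = 2/(-4)^3 = -1/32.
The series is valid for |w/d| < 1, i.e. |z − z₀| < |d|.
Radius of convergence: R = |4 − z₀| = |-4| = 4 (distance from z₀ to the singularity z = 4).

c_0 = 1/16, c_1 = -1/32; R = 4.


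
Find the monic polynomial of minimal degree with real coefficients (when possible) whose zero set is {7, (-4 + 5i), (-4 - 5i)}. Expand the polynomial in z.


The polynomial is p(z) = ∏_{α ∈ S} (z − α), where S = {7, (-4 + 5i), (-4 - 5i)}.
Expanding the product yields: p(z) = z^3 + z^2 -15·z -287.
Note conjugate pairs combine to real quadratics: (z − (-4+5i))(z − (-4−5i)) = z² + 8z + 41.
The resulting polynomial has degree 3 and real coefficients as required.

p(z) = z^3 + z^2 -15·z -287.


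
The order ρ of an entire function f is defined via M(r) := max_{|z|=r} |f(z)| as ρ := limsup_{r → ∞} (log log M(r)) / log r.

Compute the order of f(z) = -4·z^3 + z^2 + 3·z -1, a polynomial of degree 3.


|f(z)| ≤ Σ|c_k|·r^k = O(r^3) as r → ∞. Polynomial growth is O(e^{r^ε}) for every ε > 0 (since r^3/e^{r^ε} → 0), so ρ ≤ ε for all ε > 0, i.e. ρ = 0. Every nonconstant polynomial has order 0.
Therefore ρ = 0.

Order ρ = 0.


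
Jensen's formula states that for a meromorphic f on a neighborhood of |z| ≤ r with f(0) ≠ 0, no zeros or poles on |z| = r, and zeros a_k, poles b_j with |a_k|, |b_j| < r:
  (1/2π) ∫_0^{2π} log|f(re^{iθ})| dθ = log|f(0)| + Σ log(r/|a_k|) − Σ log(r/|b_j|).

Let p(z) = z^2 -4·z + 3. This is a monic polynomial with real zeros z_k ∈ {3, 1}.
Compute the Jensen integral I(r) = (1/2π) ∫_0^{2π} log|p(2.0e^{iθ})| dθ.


Zeros: 1, 3; r = 2.0.
Inside |z| < r: 1. Outside (|z| ≥ r): 3.
p(0) = 3, so log|p(0)| = log(3) = 1.0986.
Apply Jensen: I(r) = log|p(0)| + Σ_k log(r/|z_k|), summed over zeros inside |z| < r.
  log(r/|z_k|) for z_k = 1: log(2.0/1) = 0.6931
  Outside zeros (3) contribute nothing to the Jensen sum.
Sum over inside zeros: 0.6931.
I(r) = log|p(0)| + (inside sum) = 1.0986 + 0.6931 = 1.7918.
Note: since some zeros are outside |z| ≤ r, the simplified n·log(r) form does NOT apply — only the inside zeros contribute.

I(r) ≈ 1.7918.


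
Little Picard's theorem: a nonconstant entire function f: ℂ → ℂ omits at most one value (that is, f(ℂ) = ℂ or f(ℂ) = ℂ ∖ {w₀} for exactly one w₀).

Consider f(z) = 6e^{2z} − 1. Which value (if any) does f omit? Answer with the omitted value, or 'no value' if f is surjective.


Little Picard bounds the complement of f(ℂ) to at most one point.
e^{2z} is never zero on ℂ, so 6·e^{2z} takes every value in ℂ ∖ {0}. Adding -1 shifts the range to ℂ ∖ {-1}. Thus f omits exactly the value -1.

Omitted value: -1.


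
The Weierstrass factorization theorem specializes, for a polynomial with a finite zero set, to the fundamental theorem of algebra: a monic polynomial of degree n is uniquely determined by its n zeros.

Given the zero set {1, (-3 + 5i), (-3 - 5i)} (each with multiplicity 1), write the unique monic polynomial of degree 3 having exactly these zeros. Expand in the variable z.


The polynomial is p(z) = ∏_{α ∈ S} (z − α), where S = {1, (-3 + 5i), (-3 - 5i)}.
Expanding the product yields: p(z) = z^3 + 5·z^2 + 28·z -34.
Note conjugate pairs combine to real quadratics: (z − (-3+5i))(z − (-3−5i)) = z² + 6z + 34.
The resulting polynomial has degree 3 and real coefficients as required.

p(z) = z^3 + 5·z^2 + 28·z -34.


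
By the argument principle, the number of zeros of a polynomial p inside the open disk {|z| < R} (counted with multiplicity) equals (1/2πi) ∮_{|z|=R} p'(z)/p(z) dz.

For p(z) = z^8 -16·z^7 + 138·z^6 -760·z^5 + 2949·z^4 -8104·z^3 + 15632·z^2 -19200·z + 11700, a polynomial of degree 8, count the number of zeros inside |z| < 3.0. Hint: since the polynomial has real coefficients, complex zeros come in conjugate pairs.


The zeros of p are: (3 + 3i), (3 - 3i), (1 + 3i), (1 - 3i), (2 + 3i), (2 - 3i), (2 + 1i), (2 - 1i).
Their magnitudes are: 4.243, 4.243, 3.162, 3.162, 3.606, 3.606, 2.236, 2.236.
Zeros with |z| < R = 3.0: (2 + 1i), (2 - 1i).
Count = 2.
By the argument principle, (1/2πi) ∮_{|z|=R} p'(z)/p(z) dz equals exactly this count.

Number of zeros inside |z| < 3.0: 2.


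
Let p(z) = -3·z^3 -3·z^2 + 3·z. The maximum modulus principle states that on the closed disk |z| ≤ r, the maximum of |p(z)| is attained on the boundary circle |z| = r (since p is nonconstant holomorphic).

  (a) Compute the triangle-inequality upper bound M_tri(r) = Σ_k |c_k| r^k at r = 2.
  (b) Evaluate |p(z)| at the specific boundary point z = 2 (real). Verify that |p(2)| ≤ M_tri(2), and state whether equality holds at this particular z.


Coefficients: c_0 = 0, c_1 = 3, c_2 = -3, c_3 = -3. Radius r = 2.
Part (a). Triangle bound: M_tri(r) = Σ_k |c_k| r^k
  = |0|·2^0 + |3|·2^1 + |-3|·2^2 + |-3|·2^3
  = 0 + 6 + 12 + 24 = 42.
This bounds M(r) := max_{|z|=r} |p(z)| from above; equality holds iff all terms c_k z^k can be made to align in phase at a single z on |z|=r.
Part (b). At z = 2 (real, on the circle |z| = r):
  p(2) = (0)·2^0 + (3)·2^1 + (-3)·2^2 + (-3)·2^3 = -30.
  |p(2)| = 30.
Check: |p(2)| = 30 ≤ 42 = M_tri(2). ✓ Equality does not hold at z = 2 (the coefficients have mixed signs, so the terms do not all align in phase there).

M_tri(2) = 42; |p(2)| = 30; equality at z=2: no.


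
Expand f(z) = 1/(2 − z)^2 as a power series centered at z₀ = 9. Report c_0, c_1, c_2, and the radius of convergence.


Let w = z − z₀, so z = z₀ + w.
Then 2 − z = 2 − (z₀ + w) = (2 − z₀) − w = -7 − w.
f(z) = 1/(-7 − w)^2 = (1/(-7)^2) · (1 − w/(-7))^{−2}.
By the binomial series (1−u)^{−2} = Σ_{n≥0} C(n+1, 1) u^n for |u|<1, with u = w/(-7):
  c_n = C(n+1, 1) / (-7)^(n+2).
  c_0 = 1/(-7)^2 = 1/49.
  c_1 = 2/(-7)^3 = -2/343.
  c_2 = 3/(-7)^4 = 3/2401.
The series is valid for |w/d| < 1, i.e. |z − z₀| < |d|.
Radius of convergence: R = |2 − z₀| = |-7| = 7 (distance from z₀ to the singularity z = 2).

c_0 = 1/49, c_1 = -2/343, c_2 = 3/2401; R = 7.


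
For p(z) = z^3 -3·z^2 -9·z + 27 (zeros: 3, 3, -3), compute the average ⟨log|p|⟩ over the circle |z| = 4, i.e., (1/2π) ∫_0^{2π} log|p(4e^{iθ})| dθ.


Zeros: -3, 3, 3; r = 4.
Inside |z| < r: -3, 3, 3. Outside (|z| ≥ r): ∅.
p(0) = 27, so log|p(0)| = log(27) = 3.2958.
Apply Jensen: I(r) = log|p(0)| + Σ_k log(r/|z_k|), summed over zeros inside |z| < r.
  log(r/|z_k|) for z_k = 3: log(4/3) = 0.2877
  log(r/|z_k|) for z_k = 3: log(4/3) = 0.2877
  log(r/|z_k|) for z_k = -3: log(4/3) = 0.2877
Sum over inside zeros: 0.8630.
I(r) = log|p(0)| + (inside sum) = 3.2958 + 0.8630 = 4.1589.
Closed form (all zeros inside, monic): I(r) = n·log(r) = 3·log(4) = 4.1589. ✓

I(r) ≈ 4.1589.


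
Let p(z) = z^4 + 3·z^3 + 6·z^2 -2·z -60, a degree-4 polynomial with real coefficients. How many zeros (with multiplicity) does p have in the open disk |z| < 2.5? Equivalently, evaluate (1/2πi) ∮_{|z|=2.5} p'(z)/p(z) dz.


The zeros of p are: (-1 + 3i), (-1 - 3i), -3, 2.
Their magnitudes are: 3.162, 3.162, 3, 2.
Zeros with |z| < R = 2.5: 2.
Count = 1.
By the argument principle, (1/2πi) ∮_{|z|=R} p'(z)/p(z) dz equals exactly this count.

Number of zeros inside |z| < 2.5: 1.


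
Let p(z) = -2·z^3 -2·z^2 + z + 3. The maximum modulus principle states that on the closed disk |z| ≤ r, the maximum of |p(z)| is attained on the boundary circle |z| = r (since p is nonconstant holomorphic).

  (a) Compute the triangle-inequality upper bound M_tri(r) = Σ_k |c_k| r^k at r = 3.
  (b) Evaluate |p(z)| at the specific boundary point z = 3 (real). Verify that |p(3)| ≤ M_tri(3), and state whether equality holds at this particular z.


Coefficients: c_0 = 3, c_1 = 1, c_2 = -2, c_3 = -2. Radius r = 3.
Part (a). Triangle bound: M_tri(r) = Σ_k |c_k| r^k
  = |3|·3^0 + |1|·3^1 + |-2|·3^2 + |-2|·3^3
  = 3 + 3 + 18 + 54 = 78.
This bounds M(r) := max_{|z|=r} |p(z)| from above; equality holds iff all terms c_k z^k can be made to align in phase at a single z on |z|=r.
Part (b). At z = 3 (real, on the circle |z| = r):
  p(3) = (3)·3^0 + (1)·3^1 + (-2)·3^2 + (-2)·3^3 = -66.
  |p(3)| = 66.
Check: |p(3)| = 66 ≤ 78 = M_tri(3). ✓ Equality does not hold at z = 3 (the coefficients have mixed signs, so the terms do not all align in phase there).

M_tri(3) = 78; |p(3)| = 66; equality at z=3: no.


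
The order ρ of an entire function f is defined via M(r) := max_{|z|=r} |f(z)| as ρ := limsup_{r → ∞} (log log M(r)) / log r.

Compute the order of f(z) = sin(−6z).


sin(w) is a linear combination of e^{iw} and e^{−iw} (or e^w, e^{−w} in the hyperbolic case), so |sin(w)| ≤ e^{|w|}. With w = −6z, |w| ≤ 6|z| + 0 = 6r + 0 on |z| = r, giving M(r) ≤ e^{6r + 0}, so ρ ≤ 1. On a suitable ray (z = it for sin/cos; z = t for sinh/cosh, t real → ∞), |sin(−6z)| grows like e^{6|t|}/2, so ρ ≥ 1. Hence ρ = 1.
Therefore ρ = 1.

Order ρ = 1.


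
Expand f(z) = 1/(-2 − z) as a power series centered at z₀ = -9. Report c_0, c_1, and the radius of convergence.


Let w = z − z₀, so z = z₀ + w.
Then -2 − z = -2 − (z₀ + w) = (-2 − z₀) − w = 7 − w.
f(z) = 1/(7 − w) = (1/(7)) · 1/(1 − w/(7)) = Σ_{n≥0} w^n / (7)^(n+1).
So c_n = 1/(7)^(n+1):
  c_0 = 1/(7)^1 = 1/7.
  c_1 = 1/(7)^2 = 1/49.
The series is valid for |w/d| < 1, i.e. |z − z₀| < |d|.
Radius of convergence: R = |-2 − z₀| = |7| = 7 (distance from z₀ to the singularity z = -2).

c_0 = 1/7, c_1 = 1/49; R = 7.


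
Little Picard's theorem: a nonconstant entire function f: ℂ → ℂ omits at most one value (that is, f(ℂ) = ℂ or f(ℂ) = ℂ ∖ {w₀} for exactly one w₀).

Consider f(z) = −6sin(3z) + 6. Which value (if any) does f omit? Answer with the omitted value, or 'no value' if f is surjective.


Little Picard bounds the complement of f(ℂ) to at most one point.
sin is entire and surjective onto ℂ: for every w ∈ ℂ, sin(ζ) = w has a solution ζ ∈ ℂ (e.g., via the complex inverse arcsin). With ζ = 3z this gives z = ζ/(3). Then -6·sin(3z) takes every value in -6·ℂ = ℂ, and adding 6 is a bijection of ℂ. So f is surjective and omits no value. (Note: only on the real line is sin bounded by [−1, 1].)

Omitted value: no value.


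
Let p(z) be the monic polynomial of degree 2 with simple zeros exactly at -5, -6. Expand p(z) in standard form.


The polynomial is p(z) = ∏_{α ∈ S} (z − α), where S = {-5, -6}.
Expanding the product yields: p(z) = z^2 + 11·z + 30.
The resulting polynomial has degree 2 and real coefficients as required.

p(z) = z^2 + 11·z + 30.


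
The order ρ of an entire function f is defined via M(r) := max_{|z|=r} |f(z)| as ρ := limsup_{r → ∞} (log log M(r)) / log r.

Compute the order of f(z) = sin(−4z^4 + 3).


Write sin(w) = (e^{iw} ± e^{−iw})/(2 or 2i), so |sin(w)| ≤ e^{|w|}. With w = −4z^4 + 3, |w| ≤ 4r^4 + 3 on |z|=r, giving M(r) ≤ e^{4r^4 + 3} and ρ ≤ 4. For the lower bound, choose z on |z|=r with -4z^4 purely imaginary of modulus 4r^4; then |sin(−4z^4 + 3)| grows like e^{4r^4}/2, so ρ ≥ 4. Hence ρ = 4.
Therefore ρ = 4.

Order ρ = 4.


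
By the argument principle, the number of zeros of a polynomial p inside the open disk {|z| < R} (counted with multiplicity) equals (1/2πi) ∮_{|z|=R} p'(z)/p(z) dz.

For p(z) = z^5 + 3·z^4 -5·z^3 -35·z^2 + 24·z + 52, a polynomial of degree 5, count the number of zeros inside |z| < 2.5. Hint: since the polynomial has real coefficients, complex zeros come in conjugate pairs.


The zeros of p are: 2, -1, (-3 + 2i), (-3 - 2i), 2.
Their magnitudes are: 2, 1, 3.606, 3.606, 2.
Zeros with |z| < R = 2.5: 2, -1, 2.
Count = 3.
By the argument principle, (1/2πi) ∮_{|z|=R} p'(z)/p(z) dz equals exactly this count.

Number of zeros inside |z| < 2.5: 3.


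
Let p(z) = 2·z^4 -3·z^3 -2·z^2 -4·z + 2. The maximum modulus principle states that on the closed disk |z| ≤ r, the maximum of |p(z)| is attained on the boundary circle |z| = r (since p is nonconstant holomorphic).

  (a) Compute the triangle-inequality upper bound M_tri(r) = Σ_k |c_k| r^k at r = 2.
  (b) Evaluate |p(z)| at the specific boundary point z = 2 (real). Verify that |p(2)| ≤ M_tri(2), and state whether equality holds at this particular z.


Coefficients: c_0 = 2, c_1 = -4, c_2 = -2, c_3 = -3, c_4 = 2. Radius r = 2.
Part (a). Triangle bound: M_tri(r) = Σ_k |c_k| r^k
  = |2|·2^0 + |-4|·2^1 + |-2|·2^2 + |-3|·2^3 + |2|·2^4
  = 2 + 8 + 8 + 24 + 32 = 74.
This bounds M(r) := max_{|z|=r} |p(z)| from above; equality holds iff all terms c_k z^k can be made to align in phase at a single z on |z|=r.
Part (b). At z = 2 (real, on the circle |z| = r):
  p(2) = (2)·2^0 + (-4)·2^1 + (-2)·2^2 + (-3)·2^3 + (2)·2^4 = -6.
  |p(2)| = 6.
Check: |p(2)| = 6 ≤ 74 = M_tri(2). ✓ Equality does not hold at z = 2 (the coefficients have mixed signs, so the terms do not all align in phase there).

M_tri(2) = 74; |p(2)| = 6; equality at z=2: no.


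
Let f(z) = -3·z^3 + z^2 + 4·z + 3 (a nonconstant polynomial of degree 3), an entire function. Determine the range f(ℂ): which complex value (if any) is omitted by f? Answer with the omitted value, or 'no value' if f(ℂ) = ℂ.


Little Picard bounds the complement of f(ℂ) to at most one point.
For every w ∈ ℂ, the equation p(z) − w = 0 is a nonconstant polynomial in z and hence has at least one root by the fundamental theorem of algebra. So p is surjective onto ℂ, omitting no value.

Omitted value: no value.


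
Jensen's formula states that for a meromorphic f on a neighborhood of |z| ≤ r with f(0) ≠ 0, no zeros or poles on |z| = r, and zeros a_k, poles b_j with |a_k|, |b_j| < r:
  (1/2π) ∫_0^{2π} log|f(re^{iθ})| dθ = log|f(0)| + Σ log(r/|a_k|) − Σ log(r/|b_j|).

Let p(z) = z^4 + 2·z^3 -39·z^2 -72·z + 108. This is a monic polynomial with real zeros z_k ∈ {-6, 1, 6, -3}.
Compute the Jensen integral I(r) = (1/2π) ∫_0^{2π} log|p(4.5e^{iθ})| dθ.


Zeros: -6, -3, 1, 6; r = 4.5.
Inside |z| < r: -3, 1. Outside (|z| ≥ r): -6, 6.
p(0) = 108, so log|p(0)| = log(108) = 4.6821.
Apply Jensen: I(r) = log|p(0)| + Σ_k log(r/|z_k|), summed over zeros inside |z| < r.
  log(r/|z_k|) for z_k = 1: log(4.5/1) = 1.5041
  log(r/|z_k|) for z_k = -3: log(4.5/3) = 0.4055
  Outside zeros (-6, 6) contribute nothing to the Jensen sum.
Sum over inside zeros: 1.9095.
I(r) = log|p(0)| + (inside sum) = 4.6821 + 1.9095 = 6.5917.
Note: since some zeros are outside |z| ≤ r, the simplified n·log(r) form does NOT apply — only the inside zeros contribute.

I(r) ≈ 6.5917.


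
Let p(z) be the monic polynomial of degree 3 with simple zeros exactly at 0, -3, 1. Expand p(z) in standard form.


The polynomial is p(z) = ∏_{α ∈ S} (z − α), where S = {0, -3, 1}.
Expanding the product yields: p(z) = z^3 + 2·z^2 -3·z.
The resulting polynomial has degree 3 and real coefficients as required.

p(z) = z^3 + 2·z^2 -3·z.


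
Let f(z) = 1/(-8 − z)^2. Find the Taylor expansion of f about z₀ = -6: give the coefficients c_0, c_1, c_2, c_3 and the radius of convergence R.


Let w = z − z₀, so z = z₀ + w.
Then -8 − z = -8 − (z₀ + w) = (-8 − z₀) − w = -2 − w.
f(z) = 1/(-2 − w)^2 = (1/(-2)^2) · (1 − w/(-2))^{−2}.
By the binomial series (1−u)^{−2} = Σ_{n≥0} C(n+1, 1) u^n for |u|<1, with u = w/(-2):
  c_n = C(n+1, 1) / (-2)^(n+2).
  c_0 = 1/(-2)^2 = 1/4.
  c_1 = 2/(-2)^3 = -1/4.
  c_2 = 3/(-2)^4 = 3/16.
  c_3 = 4/(-2)^5 = -1/8.
The series is valid for |w/d| < 1, i.e. |z − z₀| < |d|.
Radius of convergence: R = |-8 − z₀| = |-2| = 2 (distance from z₀ to the singularity z = -8).

c_0 = 1/4, c_1 = -1/4, c_2 = 3/16, c_3 = -1/8; R = 2.


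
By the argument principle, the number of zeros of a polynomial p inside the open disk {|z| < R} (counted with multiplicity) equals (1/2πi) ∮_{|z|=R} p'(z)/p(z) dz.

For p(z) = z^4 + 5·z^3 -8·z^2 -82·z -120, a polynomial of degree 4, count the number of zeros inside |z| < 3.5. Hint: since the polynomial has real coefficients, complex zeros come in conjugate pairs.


The zeros of p are: (-3 + 1i), (-3 - 1i), -3, 4.
Their magnitudes are: 3.162, 3.162, 3, 4.
Zeros with |z| < R = 3.5: (-3 + 1i), (-3 - 1i), -3.
Count = 3.
By the argument principle, (1/2πi) ∮_{|z|=R} p'(z)/p(z) dz equals exactly this count.

Number of zeros inside |z| < 3.5: 3.


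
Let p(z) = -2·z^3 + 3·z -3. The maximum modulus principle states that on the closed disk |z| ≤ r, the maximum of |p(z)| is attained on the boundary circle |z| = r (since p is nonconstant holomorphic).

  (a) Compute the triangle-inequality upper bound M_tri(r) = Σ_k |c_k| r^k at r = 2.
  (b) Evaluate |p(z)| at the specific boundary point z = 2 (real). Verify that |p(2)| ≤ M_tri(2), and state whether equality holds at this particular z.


Coefficients: c_0 = -3, c_1 = 3, c_2 = 0, c_3 = -2. Radius r = 2.
Part (a). Triangle bound: M_tri(r) = Σ_k |c_k| r^k
  = |-3|·2^0 + |3|·2^1 + |0|·2^2 + |-2|·2^3
  = 3 + 6 + 0 + 16 = 25.
This bounds M(r) := max_{|z|=r} |p(z)| from above; equality holds iff all terms c_k z^k can be made to align in phase at a single z on |z|=r.
Part (b). At z = 2 (real, on the circle |z| = r):
  p(2) = (-3)·2^0 + (3)·2^1 + (0)·2^2 + (-2)·2^3 = -13.
  |p(2)| = 13.
Check: |p(2)| = 13 ≤ 25 = M_tri(2). ✓ Equality does not hold at z = 2 (the coefficients have mixed signs, so the terms do not all align in phase there).

M_tri(2) = 25; |p(2)| = 13; equality at z=2: no.


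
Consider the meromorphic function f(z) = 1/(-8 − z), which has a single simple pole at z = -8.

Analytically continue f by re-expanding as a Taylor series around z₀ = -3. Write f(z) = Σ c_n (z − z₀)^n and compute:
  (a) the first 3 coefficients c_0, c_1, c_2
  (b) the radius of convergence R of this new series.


Let w = z − z₀, so z = z₀ + w.
Then -8 − z = -8 − (z₀ + w) = (-8 − z₀) − w = -5 − w.
f(z) = 1/(-5 − w) = (1/(-5)) · 1/(1 − w/(-5)) = Σ_{n≥0} w^n / (-5)^(n+1).
So c_n = 1/(-5)^(n+1):
  c_0 = 1/(-5)^1 = -1/5.
  c_1 = 1/(-5)^2 = 1/25.
  c_2 = 1/(-5)^3 = -1/125.
The series is valid for |w/d| < 1, i.e. |z − z₀| < |d|.
Radius of convergence: R = |-8 − z₀| = |-5| = 5 (distance from z₀ to the singularity z = -8).

c_0 = -1/5, c_1 = 1/25, c_2 = -1/125; R = 5.


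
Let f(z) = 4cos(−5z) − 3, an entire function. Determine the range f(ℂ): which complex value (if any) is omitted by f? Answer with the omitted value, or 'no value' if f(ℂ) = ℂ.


Little Picard bounds the complement of f(ℂ) to at most one point.
cos is entire and surjective onto ℂ: for every w ∈ ℂ, cos(ζ) = w has a solution ζ ∈ ℂ (e.g., via the complex inverse arccos). With ζ = −5z this gives z = ζ/(-5). Then 4·cos(−5z) takes every value in 4·ℂ = ℂ, and adding -3 is a bijection of ℂ. So f is surjective and omits no value. (Note: only on the real line is cos bounded by [−1, 1].)

Omitted value: no value.


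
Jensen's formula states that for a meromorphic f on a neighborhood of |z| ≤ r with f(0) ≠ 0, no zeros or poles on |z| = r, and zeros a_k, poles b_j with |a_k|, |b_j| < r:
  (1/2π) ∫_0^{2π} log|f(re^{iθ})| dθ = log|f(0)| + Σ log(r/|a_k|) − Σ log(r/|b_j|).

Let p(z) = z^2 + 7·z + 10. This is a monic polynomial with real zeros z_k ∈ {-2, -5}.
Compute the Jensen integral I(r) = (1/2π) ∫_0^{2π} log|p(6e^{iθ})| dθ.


Zeros: -5, -2; r = 6.
Inside |z| < r: -5, -2. Outside (|z| ≥ r): ∅.
p(0) = 10, so log|p(0)| = log(10) = 2.3026.
Apply Jensen: I(r) = log|p(0)| + Σ_k log(r/|z_k|), summed over zeros inside |z| < r.
  log(r/|z_k|) for z_k = -2: log(6/2) = 1.0986
  log(r/|z_k|) for z_k = -5: log(6/5) = 0.1823
Sum over inside zeros: 1.2809.
I(r) = log|p(0)| + (inside sum) = 2.3026 + 1.2809 = 3.5835.
Closed form (all zeros inside, monic): I(r) = n·log(r) = 2·log(6) = 3.5835. ✓

I(r) ≈ 3.5835.


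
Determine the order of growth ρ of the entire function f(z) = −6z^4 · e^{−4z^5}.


M(r) = max_{|z|=r} |-6|·|z|^4·|e^{−4z^5}| = 6·r^4 · e^{4r^5} (the factors attain their maxima compatibly on |z|=r). Then log M(r) = log 6 + 4·log r + 4r^5, dominated by the last term, so log log M(r) ~ 5·log r. The polynomial factor -6z^4 contributes only a log r term and does not affect the order. ρ = 5.
Therefore ρ = 5.

Order ρ = 5.


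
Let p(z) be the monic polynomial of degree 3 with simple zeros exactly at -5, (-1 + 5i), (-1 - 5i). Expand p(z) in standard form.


The polynomial is p(z) = ∏_{α ∈ S} (z − α), where S = {-5, (-1 + 5i), (-1 - 5i)}.
Expanding the product yields: p(z) = z^3 + 7·z^2 + 36·z + 130.
Note conjugate pairs combine to real quadratics: (z − (-1+5i))(z − (-1−5i)) = z² + 2z + 26.
The resulting polynomial has degree 3 and real coefficients as required.

p(z) = z^3 + 7·z^2 + 36·z + 130.
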